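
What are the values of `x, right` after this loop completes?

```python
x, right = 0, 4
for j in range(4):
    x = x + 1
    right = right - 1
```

x goes 0→4, right goes 4→0
`x, right` takes the values: (0, 4) → (1, 4) → (1, 3) → (2, 3) → (2, 2) → (3, 2) → (3, 1) → (4, 1) → (4, 0)

Answer: 4, 0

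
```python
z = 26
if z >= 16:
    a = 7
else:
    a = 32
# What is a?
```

Trace:
`z = 26` → z = 26
`if z >= 16: ...` → z >= 16 is True → a = 7
So a = 7

Answer: 7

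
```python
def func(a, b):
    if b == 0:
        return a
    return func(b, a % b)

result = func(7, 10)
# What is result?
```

func(7, 10) -> func(10, 7) -> func(7, 3) -> func(3, 1) -> func(1, 0) -> 1

Answer: 1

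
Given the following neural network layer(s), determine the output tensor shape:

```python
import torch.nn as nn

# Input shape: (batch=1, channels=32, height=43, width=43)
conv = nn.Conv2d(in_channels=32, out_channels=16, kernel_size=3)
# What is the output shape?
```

Input: (1, 32, 43, 43) -> Output: (1, 16, 41, 41)

Answer: (1, 16, 41, 41)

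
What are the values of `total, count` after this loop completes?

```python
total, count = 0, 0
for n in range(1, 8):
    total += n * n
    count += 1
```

Sum of squares and count
`total, count` takes the values: (0, 0) → (1, 0) → (1, 1) → (5, 1) → (5, 2) → (14, 2) → (14, 3) → (30, 3) → (30, 4) → (55, 4) → (55, 5) → (91, 5) → (91, 6) → (140, 6) → (140, 7)

Answer: 140, 7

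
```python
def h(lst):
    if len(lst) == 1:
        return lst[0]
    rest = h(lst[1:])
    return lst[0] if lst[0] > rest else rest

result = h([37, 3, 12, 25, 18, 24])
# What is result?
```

Recursive max over [37, 3, 12, 25, 18, 24] = 37

Answer: 37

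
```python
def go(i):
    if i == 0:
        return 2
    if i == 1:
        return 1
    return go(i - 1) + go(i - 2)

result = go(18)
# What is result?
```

Build up from base cases: go(0)=2, go(1)=1, go(2)=3, go(3)=4, go(4)=7, go(5)=11, go(6)=18, ..., go(18)=5778

Answer: 5778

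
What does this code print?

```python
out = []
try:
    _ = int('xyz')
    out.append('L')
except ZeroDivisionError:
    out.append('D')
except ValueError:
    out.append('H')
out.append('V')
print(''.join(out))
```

Execution trace: 'H' (except ValueError) → 'V' (after the try/except). Output: HV

Answer: HV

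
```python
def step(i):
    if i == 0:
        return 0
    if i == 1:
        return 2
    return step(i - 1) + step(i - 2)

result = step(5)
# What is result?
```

Build up from base cases: step(0)=0, step(1)=2, step(2)=2, step(3)=4, step(4)=6, step(5)=10

Answer: 10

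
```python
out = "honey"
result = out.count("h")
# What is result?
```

Trace:
`out = "honey"` → out = 'honey'
`result = out.count("h")` → result = 1
So result = 1

Answer: 1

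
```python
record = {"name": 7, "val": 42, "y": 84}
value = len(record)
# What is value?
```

Trace:
`record = {"name": 7, "val": 42, "y": 84}` → record = {'name': 7, 'val': 42, 'y': 84}
`value = len(record)` → value = 3
So value = 3

Answer: 3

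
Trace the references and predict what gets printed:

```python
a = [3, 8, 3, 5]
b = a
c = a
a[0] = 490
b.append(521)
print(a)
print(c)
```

Key concept: multiple aliases.
Step by step:
`a = [3, 8, 3, 5]` → a = [3, 8, 3, 5]
`b = a` → b = [3, 8, 3, 5] (same object as a)
`c = a` → c = [3, 8, 3, 5] (same object as a, b)
`a[0] = 490` → a = [490, 8, 3, 5] (same object as b, c); b = [490, 8, 3, 5] (same object as a, c); c = [490, 8, 3, 5] (same object as a, b)
`b.append(521)` → a = [490, 8, 3, 5, 521] (same object as b, c); b = [490, 8, 3, 5, 521] (same object as a, c); c = [490, 8, 3, 5, 521] (same object as a, b)
`print(a)` → prints [490, 8, 3, 5, 521]
`print(c)` → prints [490, 8, 3, 5, 521]

Answer:
[490, 8, 3, 5, 521]
[490, 8, 3, 5, 521]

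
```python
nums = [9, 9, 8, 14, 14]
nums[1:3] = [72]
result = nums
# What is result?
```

Trace:
`nums = [9, 9, 8, 14, 14]` → nums = [9, 9, 8, 14, 14]
`nums[1:3] = [72]` → nums = [9, 72, 14, 14]
`result = nums` → result = [9, 72, 14, 14]
So result = [9, 72, 14, 14]

Answer: [9, 72, 14, 14]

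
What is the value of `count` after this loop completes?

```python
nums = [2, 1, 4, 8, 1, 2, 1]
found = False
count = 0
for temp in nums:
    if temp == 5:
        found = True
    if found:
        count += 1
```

Count elements after first 5 in [2, 1, 4, 8, 1, 2, 1]
`count` takes the values: 0

Answer: 0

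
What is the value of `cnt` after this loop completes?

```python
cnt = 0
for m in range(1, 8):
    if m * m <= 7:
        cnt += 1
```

Count numbers where m² ≤ 7
`cnt` takes the values: 0 → 1 → 2

Answer: 2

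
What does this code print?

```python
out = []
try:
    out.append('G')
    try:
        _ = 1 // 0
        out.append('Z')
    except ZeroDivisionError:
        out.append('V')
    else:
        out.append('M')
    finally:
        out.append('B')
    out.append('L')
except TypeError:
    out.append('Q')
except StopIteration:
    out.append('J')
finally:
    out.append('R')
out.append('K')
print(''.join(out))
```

Execution trace: 'G' (try body) → 'V' (inner except ZeroDivisionError) → 'B' (inner finally) → 'L' (try body, no exception) → 'R' (finally) → 'K' (after the try/except). Output: GVBLRK

Answer: GVBLRK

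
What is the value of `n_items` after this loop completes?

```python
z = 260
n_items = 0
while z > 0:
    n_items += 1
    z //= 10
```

Count digits by repeated division by 10
`n_items` takes the values: 0 → 1 → 2 → 3

Answer: 3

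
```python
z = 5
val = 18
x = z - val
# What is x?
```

Trace:
`z = 5` → z = 5
`val = 18` → val = 18
`x = z - val` → x = -13
So x = -13

Answer: -13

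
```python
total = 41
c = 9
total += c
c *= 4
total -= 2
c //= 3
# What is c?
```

Trace:
`total = 41` → total = 41
`c = 9` → c = 9
`total += c` → total = 50
`c *= 4` → c = 36
`total -= 2` → total = 48
`c //= 3` → c = 12
So c = 12

Answer: 12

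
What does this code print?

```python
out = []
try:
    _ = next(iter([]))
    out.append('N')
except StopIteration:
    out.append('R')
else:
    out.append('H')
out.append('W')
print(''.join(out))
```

Execution trace: 'R' (except StopIteration) → 'W' (after the try/except). Output: RW

Answer: RW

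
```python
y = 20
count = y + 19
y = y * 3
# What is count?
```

Trace:
`y = 20` → y = 20
`count = y + 19` → count = 39
`y = y * 3` → y = 60
So count = 39

Answer: 39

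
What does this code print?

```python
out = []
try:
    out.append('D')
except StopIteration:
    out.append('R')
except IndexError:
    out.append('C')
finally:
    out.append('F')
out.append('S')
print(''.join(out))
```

Execution trace: 'D' (try body, no exception) → 'F' (finally) → 'S' (after the try/except). Output: DFS

Answer: DFS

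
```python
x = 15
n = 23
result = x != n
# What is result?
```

Trace:
`x = 15` → x = 15
`n = 23` → n = 23
`result = x != n` → result = True
So result = True

Answer: True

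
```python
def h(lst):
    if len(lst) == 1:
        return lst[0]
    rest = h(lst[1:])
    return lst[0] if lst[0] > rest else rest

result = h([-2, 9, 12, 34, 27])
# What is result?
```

Recursive max over [-2, 9, 12, 34, 27] = 34

Answer: 34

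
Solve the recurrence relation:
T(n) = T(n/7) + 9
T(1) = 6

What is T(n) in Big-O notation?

Each step divides n by 7 and adds 9. After log_7(n) steps we reach T(1)=6. So T(n) = 9·log_7(n) + 6 = O(log n).

Answer: O(log n)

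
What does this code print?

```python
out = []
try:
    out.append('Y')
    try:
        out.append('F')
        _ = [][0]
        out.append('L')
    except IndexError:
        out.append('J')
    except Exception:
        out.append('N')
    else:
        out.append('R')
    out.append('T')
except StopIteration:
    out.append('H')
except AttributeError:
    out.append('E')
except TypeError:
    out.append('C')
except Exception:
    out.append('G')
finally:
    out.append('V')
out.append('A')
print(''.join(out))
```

Execution trace: 'Y' (try body) → 'F' (inner try body) → 'J' (inner except IndexError) → 'T' (try body, no exception) → 'V' (finally) → 'A' (after the try/except). Output: YFJTVA

Answer: YFJTVA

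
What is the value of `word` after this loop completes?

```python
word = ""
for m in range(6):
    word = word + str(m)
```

Concatenate digits 0 to 5
`word` takes the values: "" → "0" → "01" → "012" → "0123" → "01234" → "012345"

Answer: "012345"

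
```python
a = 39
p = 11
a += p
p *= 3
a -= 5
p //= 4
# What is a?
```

Trace:
`a = 39` → a = 39
`p = 11` → p = 11
`a += p` → a = 50
`p *= 3` → p = 33
`a -= 5` → a = 45
`p //= 4` → p = 8
So a = 45

Answer: 45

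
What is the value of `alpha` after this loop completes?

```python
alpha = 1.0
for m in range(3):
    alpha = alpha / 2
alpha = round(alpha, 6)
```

Halving LR 3 times: 1 / 2^3
`alpha` takes the values: 1.0 → 0.5 → 0.25 → 0.125

Answer: 0.125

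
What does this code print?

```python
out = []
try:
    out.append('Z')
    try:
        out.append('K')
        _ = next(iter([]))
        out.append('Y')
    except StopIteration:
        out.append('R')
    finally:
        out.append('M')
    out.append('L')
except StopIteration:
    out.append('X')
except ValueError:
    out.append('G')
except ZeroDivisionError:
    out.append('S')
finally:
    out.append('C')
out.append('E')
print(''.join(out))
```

Execution trace: 'Z' (try body) → 'K' (inner try body) → 'R' (inner except StopIteration) → 'M' (inner finally) → 'L' (try body, no exception) → 'C' (finally) → 'E' (after the try/except). Output: ZKRMLCE

Answer: ZKRMLCE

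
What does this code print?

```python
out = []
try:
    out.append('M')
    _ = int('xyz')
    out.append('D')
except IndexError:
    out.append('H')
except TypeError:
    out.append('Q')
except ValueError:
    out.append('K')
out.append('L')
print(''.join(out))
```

Execution trace: 'M' (try body) → 'K' (except ValueError) → 'L' (after the try/except). Output: MKL

Answer: MKL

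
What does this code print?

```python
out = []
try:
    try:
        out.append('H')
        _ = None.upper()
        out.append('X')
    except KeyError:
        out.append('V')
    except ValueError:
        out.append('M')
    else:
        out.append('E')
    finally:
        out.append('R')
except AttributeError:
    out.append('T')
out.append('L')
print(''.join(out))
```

Execution trace: 'H' (inner try body) → 'R' (inner finally) → 'T' (outer except AttributeError) → 'L' (after the try/except). Output: HRTL

Answer: HRTL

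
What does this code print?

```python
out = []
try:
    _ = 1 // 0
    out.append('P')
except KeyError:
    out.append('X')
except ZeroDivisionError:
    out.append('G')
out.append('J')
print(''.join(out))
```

Execution trace: 'G' (except ZeroDivisionError) → 'J' (after the try/except). Output: GJ

Answer: GJ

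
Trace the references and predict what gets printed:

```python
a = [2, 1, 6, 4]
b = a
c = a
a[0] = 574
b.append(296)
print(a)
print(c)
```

Key concept: multiple aliases.
Step by step:
`a = [2, 1, 6, 4]` → a = [2, 1, 6, 4]
`b = a` → b = [2, 1, 6, 4] (same object as a)
`c = a` → c = [2, 1, 6, 4] (same object as a, b)
`a[0] = 574` → a = [574, 1, 6, 4] (same object as b, c); b = [574, 1, 6, 4] (same object as a, c); c = [574, 1, 6, 4] (same object as a, b)
`b.append(296)` → a = [574, 1, 6, 4, 296] (same object as b, c); b = [574, 1, 6, 4, 296] (same object as a, c); c = [574, 1, 6, 4, 296] (same object as a, b)
`print(a)` → prints [574, 1, 6, 4, 296]
`print(c)` → prints [574, 1, 6, 4, 296]

Answer:
[574, 1, 6, 4, 296]
[574, 1, 6, 4, 296]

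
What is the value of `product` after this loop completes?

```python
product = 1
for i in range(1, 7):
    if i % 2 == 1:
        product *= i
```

Product of odd numbers 1 to 6
`product` takes the values: 1 → 3 → 15

Answer: 15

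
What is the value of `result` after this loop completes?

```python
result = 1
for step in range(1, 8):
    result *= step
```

7! = 5040
`result` takes the values: 1 → 2 → 6 → 24 → 120 → 720 → 5040

Answer: 5040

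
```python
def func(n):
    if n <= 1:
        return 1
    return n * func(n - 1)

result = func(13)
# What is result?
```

func(13) = 13 * 12 * 11 * 10 * 9 * 8 * 7 * 6 * 5 * 4 * 3 * 2 * 1 = 6227020800

Answer: 6227020800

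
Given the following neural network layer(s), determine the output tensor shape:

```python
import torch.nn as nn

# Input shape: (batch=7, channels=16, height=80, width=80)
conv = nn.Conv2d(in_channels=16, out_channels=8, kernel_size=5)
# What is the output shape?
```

Input: (7, 16, 80, 80) -> Output: (7, 8, 76, 76)

Answer: (7, 8, 76, 76)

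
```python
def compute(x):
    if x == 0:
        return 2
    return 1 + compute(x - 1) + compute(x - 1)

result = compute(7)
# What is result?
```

compute(x) = 1 + 2·compute(x-1), compute(0)=2. Closed form: (2+1)·2^7 - 1 = 383.

Answer: 383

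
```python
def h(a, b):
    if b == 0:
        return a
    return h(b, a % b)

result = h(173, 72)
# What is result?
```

h(173, 72) -> h(72, 29) -> h(29, 14) -> h(14, 1) -> h(1, 0) -> 1

Answer: 1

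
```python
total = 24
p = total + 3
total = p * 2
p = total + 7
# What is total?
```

Trace:
`total = 24` → total = 24
`p = total + 3` → p = 27
`total = p * 2` → total = 54
`p = total + 7` → p = 61
So total = 54

Answer: 54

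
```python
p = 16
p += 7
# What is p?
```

Trace:
`p = 16` → p = 16
`p += 7` → p = 23
So p = 23

Answer: 23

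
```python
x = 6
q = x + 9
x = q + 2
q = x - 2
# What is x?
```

Trace:
`x = 6` → x = 6
`q = x + 9` → q = 15
`x = q + 2` → x = 17
`q = x - 2` → q = 15
So x = 17

Answer: 17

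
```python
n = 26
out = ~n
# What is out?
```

Trace:
`n = 26` → n = 26
`out = ~n` → out = -27
So out = -27

Answer: -27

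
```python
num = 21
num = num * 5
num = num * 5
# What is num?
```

Trace:
`num = 21` → num = 21
`num = num * 5` → num = 105
`num = num * 5` → num = 525
So num = 525

Answer: 525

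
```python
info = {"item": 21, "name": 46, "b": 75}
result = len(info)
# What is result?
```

Trace:
`info = {"item": 21, "name": 46, "b": 75}` → info = {'item': 21, 'name': 46, 'b': 75}
`result = len(info)` → result = 3
So result = 3

Answer: 3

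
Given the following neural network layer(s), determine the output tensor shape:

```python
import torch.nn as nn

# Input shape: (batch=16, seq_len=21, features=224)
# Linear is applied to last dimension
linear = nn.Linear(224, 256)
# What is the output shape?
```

Input: (16, 21, 224) -> Output: (16, 21, 256)

Answer: (16, 21, 256)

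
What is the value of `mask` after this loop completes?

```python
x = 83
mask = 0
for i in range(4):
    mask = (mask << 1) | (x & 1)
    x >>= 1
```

Reverse lowest 4 bits of 83
`mask` takes the values: 0 → 1 → 3 → 6 → 12

Answer: 12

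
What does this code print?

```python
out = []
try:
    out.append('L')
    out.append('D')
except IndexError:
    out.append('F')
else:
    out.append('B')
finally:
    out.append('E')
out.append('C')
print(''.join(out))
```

Execution trace: 'L' (try body) → 'D' (try body, no exception) → 'B' (else) → 'E' (finally) → 'C' (after the try/except). Output: LDBEC

Answer: LDBEC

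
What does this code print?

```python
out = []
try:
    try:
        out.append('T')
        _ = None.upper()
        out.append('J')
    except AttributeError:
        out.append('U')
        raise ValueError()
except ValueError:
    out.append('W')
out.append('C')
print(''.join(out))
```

Execution trace: 'T' (inner try body) → 'U' (inner except AttributeError) → 'W' (outer except ValueError) → 'C' (after the try/except). Output: TUWC

Answer: TUWC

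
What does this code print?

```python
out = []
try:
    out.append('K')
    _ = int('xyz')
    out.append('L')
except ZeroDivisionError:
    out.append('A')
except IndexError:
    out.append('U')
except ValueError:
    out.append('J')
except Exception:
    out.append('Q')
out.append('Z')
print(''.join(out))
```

Execution trace: 'K' (try body) → 'J' (except ValueError) → 'Z' (after the try/except). Output: KJZ

Answer: KJZ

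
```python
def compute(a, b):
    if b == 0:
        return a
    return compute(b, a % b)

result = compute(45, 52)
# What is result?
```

compute(45, 52) -> compute(52, 45) -> compute(45, 7) -> compute(7, 3) -> compute(3, 1) -> compute(1, 0) -> 1

Answer: 1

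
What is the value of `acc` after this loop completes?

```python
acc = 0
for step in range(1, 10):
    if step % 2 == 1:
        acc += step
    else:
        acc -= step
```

Add odd, subtract even
`acc` takes the values: 0 → 1 → -1 → 2 → -2 → 3 → -3 → 4 → -4 → 5

Answer: 5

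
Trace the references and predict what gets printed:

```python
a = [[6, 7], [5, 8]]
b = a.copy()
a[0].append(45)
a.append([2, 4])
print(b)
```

Key concept: shallow copy with nested lists.
Step by step:
`a = [[6, 7], [5, 8]]` → a = [[6, 7], [5, 8]]
`b = a.copy()` → b = [[6, 7], [5, 8]]
`a[0].append(45)` → a = [[6, 7, 45], [5, 8]]; b = [[6, 7, 45], [5, 8]]
`a.append([2, 4])` → a = [[6, 7, 45], [5, 8], [2, 4]]
`print(b)` → prints [[6, 7, 45], [5, 8]]

Answer: [[6, 7, 45], [5, 8]]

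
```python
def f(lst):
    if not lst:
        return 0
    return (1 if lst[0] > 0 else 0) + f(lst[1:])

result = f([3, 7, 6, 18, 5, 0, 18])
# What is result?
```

Count of positive elements in [3, 7, 6, 18, 5, 0, 18] = 6

Answer: 6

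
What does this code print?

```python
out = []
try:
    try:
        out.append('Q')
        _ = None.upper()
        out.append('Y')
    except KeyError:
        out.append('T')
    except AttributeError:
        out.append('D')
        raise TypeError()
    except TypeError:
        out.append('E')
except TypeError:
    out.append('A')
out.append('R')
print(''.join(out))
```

Execution trace: 'Q' (inner try body) → 'D' (inner except AttributeError) → 'A' (outer except TypeError) → 'R' (after the try/except). Output: QDAR

Answer: QDAR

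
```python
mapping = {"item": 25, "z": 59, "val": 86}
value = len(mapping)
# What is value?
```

Trace:
`mapping = {"item": 25, "z": 59, "val": 86}` → mapping = {'item': 25, 'z': 59, 'val': 86}
`value = len(mapping)` → value = 3
So value = 3

Answer: 3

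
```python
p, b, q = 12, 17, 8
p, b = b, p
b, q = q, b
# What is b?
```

Trace:
`p, b, q = 12, 17, 8` → p = 12; b = 17; q = 8
`p, b = b, p` → p = 17; b = 12
`b, q = q, b` → b = 8; q = 12
So b = 8

Answer: 8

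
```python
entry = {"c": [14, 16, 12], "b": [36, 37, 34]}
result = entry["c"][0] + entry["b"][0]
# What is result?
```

Trace:
`entry = {"c": [14, 16, 12], "b": [36, 37, 34]}` → entry = {'c': [14, 16, 12], 'b': [36, 37, 34]}
`result = entry["c"][0] + entry["b"][0]` → result = 50
So result = 50

Answer: 50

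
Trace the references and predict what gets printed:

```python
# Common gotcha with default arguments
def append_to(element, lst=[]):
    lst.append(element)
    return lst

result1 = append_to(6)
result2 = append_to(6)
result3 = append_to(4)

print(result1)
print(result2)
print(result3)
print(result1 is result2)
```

Key concept: mutable default argument gotcha.
Step by step:
`result1 = append_to(6)` → result1 = [6]
`result2 = append_to(6)` → result1 = [6, 6] (same object as result2); result2 = [6, 6] (same object as result1)
`result3 = append_to(4)` → result1 = [6, 6, 4] (same object as result2, result3); result2 = [6, 6, 4] (same object as result1, result3); result3 = [6, 6, 4] (same object as result1, result2)
`print(result1)` → prints [6, 6, 4]
`print(result2)` → prints [6, 6, 4]
`print(result3)` → prints [6, 6, 4]
`print(result1 is result2)` → prints True

Answer:
[6, 6, 4]
[6, 6, 4]
[6, 6, 4]
True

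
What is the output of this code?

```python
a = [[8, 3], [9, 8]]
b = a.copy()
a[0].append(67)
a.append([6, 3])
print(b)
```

Key concept: shallow copy with nested lists.
Step by step:
`a = [[8, 3], [9, 8]]` → a = [[8, 3], [9, 8]]
`b = a.copy()` → b = [[8, 3], [9, 8]]
`a[0].append(67)` → a = [[8, 3, 67], [9, 8]]; b = [[8, 3, 67], [9, 8]]
`a.append([6, 3])` → a = [[8, 3, 67], [9, 8], [6, 3]]
`print(b)` → prints [[8, 3, 67], [9, 8]]

Answer: [[8, 3, 67], [9, 8]]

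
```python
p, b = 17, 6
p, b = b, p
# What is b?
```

Trace:
`p, b = 17, 6` → p = 17; b = 6
`p, b = b, p` → p = 6; b = 17
So b = 17

Answer: 17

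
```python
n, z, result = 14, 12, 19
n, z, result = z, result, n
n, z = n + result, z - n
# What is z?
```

Trace:
`n, z, result = 14, 12, 19` → n = 14; z = 12; result = 19
`n, z, result = z, result, n` → n = 12; z = 19; result = 14
`n, z = n + result, z - n` → n = 26; z = 7
So z = 7

Answer: 7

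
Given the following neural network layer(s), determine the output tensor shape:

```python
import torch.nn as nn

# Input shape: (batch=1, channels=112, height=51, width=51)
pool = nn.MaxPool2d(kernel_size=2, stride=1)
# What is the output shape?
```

Input: (1, 112, 51, 51) -> Output: (1, 112, 50, 50)

Answer: (1, 112, 50, 50)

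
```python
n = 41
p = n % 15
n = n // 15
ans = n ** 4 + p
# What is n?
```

Trace:
`n = 41` → n = 41
`p = n % 15` → p = 11
`n = n // 15` → n = 2
`ans = n ** 4 + p` → ans = 27
So n = 2

Answer: 2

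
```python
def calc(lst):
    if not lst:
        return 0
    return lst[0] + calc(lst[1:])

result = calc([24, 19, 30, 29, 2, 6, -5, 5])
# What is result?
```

24 + 19 + 30 + 29 + 2 + 6 + (-5) + 5 + 0 = 110

Answer: 110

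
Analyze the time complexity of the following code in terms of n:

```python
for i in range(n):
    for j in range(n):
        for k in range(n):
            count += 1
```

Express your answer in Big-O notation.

This is Triple nested loop. Time complexity: O(n³).

Answer: O(n³)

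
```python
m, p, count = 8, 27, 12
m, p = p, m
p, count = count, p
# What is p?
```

Trace:
`m, p, count = 8, 27, 12` → m = 8; p = 27; count = 12
`m, p = p, m` → m = 27; p = 8
`p, count = count, p` → p = 12; count = 8
So p = 12

Answer: 12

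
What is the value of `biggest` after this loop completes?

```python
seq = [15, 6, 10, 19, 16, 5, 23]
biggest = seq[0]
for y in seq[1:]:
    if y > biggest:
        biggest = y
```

Maximum of [15, 6, 10, 19, 16, 5, 23]
`biggest` takes the values: 15 → 19 → 23

Answer: 23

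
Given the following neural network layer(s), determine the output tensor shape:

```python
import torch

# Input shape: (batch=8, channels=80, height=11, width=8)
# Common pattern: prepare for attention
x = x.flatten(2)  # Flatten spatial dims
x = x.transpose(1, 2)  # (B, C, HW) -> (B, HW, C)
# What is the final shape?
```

Input: (8, 80, 11, 8) -> after flatten(2): (8, 80, 88) -> Output: (8, 88, 80)

Answer: (8, 88, 80)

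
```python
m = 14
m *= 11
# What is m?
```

Trace:
`m = 14` → m = 14
`m *= 11` → m = 154
So m = 154

Answer: 154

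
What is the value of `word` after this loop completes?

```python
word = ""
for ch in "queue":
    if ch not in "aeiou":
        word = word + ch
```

Remove vowels from 'queue'
`word` takes the values: "" → "q"

Answer: "q"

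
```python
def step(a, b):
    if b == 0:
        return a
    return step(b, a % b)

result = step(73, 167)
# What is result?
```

step(73, 167) -> step(167, 73) -> step(73, 21) -> step(21, 10) -> step(10, 1) -> step(1, 0) -> 1

Answer: 1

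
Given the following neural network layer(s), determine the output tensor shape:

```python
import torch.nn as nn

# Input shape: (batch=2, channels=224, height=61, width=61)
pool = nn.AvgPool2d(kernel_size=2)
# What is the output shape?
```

Input: (2, 224, 61, 61) -> Output: (2, 224, 30, 30)

Answer: (2, 224, 30, 30)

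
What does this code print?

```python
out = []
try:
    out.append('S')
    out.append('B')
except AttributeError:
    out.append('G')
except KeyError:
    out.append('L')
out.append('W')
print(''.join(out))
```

Execution trace: 'S' (try body) → 'B' (try body, no exception) → 'W' (after the try/except). Output: SBW

Answer: SBW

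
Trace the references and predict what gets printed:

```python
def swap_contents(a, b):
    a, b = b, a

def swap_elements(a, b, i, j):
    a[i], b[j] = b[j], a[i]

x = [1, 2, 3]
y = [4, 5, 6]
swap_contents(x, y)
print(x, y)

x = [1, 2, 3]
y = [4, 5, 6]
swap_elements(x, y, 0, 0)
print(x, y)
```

Key concept: parameter rebinding vs mutation.
Step by step:
`x = [1, 2, 3]` → x = [1, 2, 3]
`y = [4, 5, 6]` → y = [4, 5, 6]
`swap_contents(x, y)` → no visible change to tracked variables
`print(x, y)` → prints [1, 2, 3] [4, 5, 6]
`x = [1, 2, 3]` → x = [1, 2, 3]
`y = [4, 5, 6]` → y = [4, 5, 6]
`swap_elements(x, y, 0, 0)` → x = [4, 2, 3]; y = [1, 5, 6]
`print(x, y)` → prints [4, 2, 3] [1, 5, 6]

Answer:
[1, 2, 3] [4, 5, 6]
[4, 2, 3] [1, 5, 6]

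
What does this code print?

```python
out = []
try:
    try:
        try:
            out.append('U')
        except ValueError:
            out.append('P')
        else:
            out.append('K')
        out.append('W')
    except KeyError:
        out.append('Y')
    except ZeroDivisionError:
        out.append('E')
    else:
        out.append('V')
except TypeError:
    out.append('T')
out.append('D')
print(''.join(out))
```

Execution trace: 'U' (inner try body, no exception) → 'K' (inner else) → 'W' (try body, no exception) → 'V' (else) → 'D' (after the try/except). Output: UKWVD

Answer: UKWVD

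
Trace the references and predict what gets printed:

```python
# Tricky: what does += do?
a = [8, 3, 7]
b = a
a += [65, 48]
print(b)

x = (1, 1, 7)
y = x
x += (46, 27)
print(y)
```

Key concept: += behavior differs for mutable vs immutable.
Step by step:
`a = [8, 3, 7]` → a = [8, 3, 7]
`b = a` → b = [8, 3, 7] (same object as a)
`a += [65, 48]` → a = [8, 3, 7, 65, 48] (same object as b); b = [8, 3, 7, 65, 48] (same object as a)
`print(b)` → prints [8, 3, 7, 65, 48]
`x = (1, 1, 7)` → x = (1, 1, 7)
`y = x` → y = (1, 1, 7)
`x += (46, 27)` → x = (1, 1, 7, 46, 27)
`print(y)` → prints (1, 1, 7)

Answer:
[8, 3, 7, 65, 48]
(1, 1, 7)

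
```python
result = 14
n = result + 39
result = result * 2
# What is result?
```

Trace:
`result = 14` → result = 14
`n = result + 39` → n = 53
`result = result * 2` → result = 28
So result = 28

Answer: 28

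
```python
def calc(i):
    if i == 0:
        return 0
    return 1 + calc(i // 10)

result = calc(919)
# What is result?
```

Count of digits of 919: 3

Answer: 3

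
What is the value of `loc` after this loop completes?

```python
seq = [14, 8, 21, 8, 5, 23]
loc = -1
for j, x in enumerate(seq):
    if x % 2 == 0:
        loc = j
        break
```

First even number index in [14, 8, 21, 8, 5, 23]
`loc` takes the values: -1 → 0

Answer: 0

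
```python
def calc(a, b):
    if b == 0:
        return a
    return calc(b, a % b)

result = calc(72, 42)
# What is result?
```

calc(72, 42) -> calc(42, 30) -> calc(30, 12) -> calc(12, 6) -> calc(6, 0) -> 6

Answer: 6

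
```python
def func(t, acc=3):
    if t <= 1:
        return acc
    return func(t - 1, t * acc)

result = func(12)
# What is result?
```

Accumulator trace (n, acc): (12, 3) -> (11, 36) -> (10, 396) -> (9, 3960) -> (8, 35640) -> (7, 285120) -> (6, 1995840) -> (5, 11975040) -> (4, 59875200) -> (3, 239500800) -> (2, 718502400) -> (1, 1437004800) -> return 1437004800

Answer: 1437004800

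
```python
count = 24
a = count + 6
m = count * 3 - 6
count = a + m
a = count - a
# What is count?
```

Trace:
`count = 24` → count = 24
`a = count + 6` → a = 30
`m = count * 3 - 6` → m = 66
`count = a + m` → count = 96
`a = count - a` → a = 66
So count = 96

Answer: 96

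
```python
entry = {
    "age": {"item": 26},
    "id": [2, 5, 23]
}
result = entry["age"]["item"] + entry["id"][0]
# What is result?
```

Trace:
`entry = { ...` → entry = {'age': {'item': 26}, 'id': [2, 5, 23]}
`result = entry["age"]["item"] + entry["id"][0]` → result = 28
So result = 28

Answer: 28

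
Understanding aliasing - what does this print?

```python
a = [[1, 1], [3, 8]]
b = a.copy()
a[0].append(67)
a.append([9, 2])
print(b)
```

Key concept: shallow copy with nested lists.
Step by step:
`a = [[1, 1], [3, 8]]` → a = [[1, 1], [3, 8]]
`b = a.copy()` → b = [[1, 1], [3, 8]]
`a[0].append(67)` → a = [[1, 1, 67], [3, 8]]; b = [[1, 1, 67], [3, 8]]
`a.append([9, 2])` → a = [[1, 1, 67], [3, 8], [9, 2]]
`print(b)` → prints [[1, 1, 67], [3, 8]]

Answer: [[1, 1, 67], [3, 8]]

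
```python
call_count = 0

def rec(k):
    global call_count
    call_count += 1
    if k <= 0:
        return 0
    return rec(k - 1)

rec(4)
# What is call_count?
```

Linear recursion stepping by 1: 5 calls from k=4 down to ≤0.

Answer: 5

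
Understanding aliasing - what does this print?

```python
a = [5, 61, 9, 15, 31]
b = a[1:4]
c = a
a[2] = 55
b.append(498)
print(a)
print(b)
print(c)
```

Key concept: slice vs alias.
Step by step:
`a = [5, 61, 9, 15, 31]` → a = [5, 61, 9, 15, 31]
`b = a[1:4]` → b = [61, 9, 15]
`c = a` → c = [5, 61, 9, 15, 31] (same object as a)
`a[2] = 55` → a = [5, 61, 55, 15, 31] (same object as c); c = [5, 61, 55, 15, 31] (same object as a)
`b.append(498)` → b = [61, 9, 15, 498]
`print(a)` → prints [5, 61, 55, 15, 31]
`print(b)` → prints [61, 9, 15, 498]
`print(c)` → prints [5, 61, 55, 15, 31]

Answer:
[5, 61, 55, 15, 31]
[61, 9, 15, 498]
[5, 61, 55, 15, 31]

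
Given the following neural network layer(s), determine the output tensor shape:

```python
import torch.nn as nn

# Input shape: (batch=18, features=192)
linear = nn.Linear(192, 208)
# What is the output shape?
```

Input: (18, 192) -> Output: (18, 208)

Answer: (18, 208)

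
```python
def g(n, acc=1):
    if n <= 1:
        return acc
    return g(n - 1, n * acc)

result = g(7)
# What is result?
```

Accumulator trace (n, acc): (7, 1) -> (6, 7) -> (5, 42) -> (4, 210) -> (3, 840) -> (2, 2520) -> (1, 5040) -> return 5040

Answer: 5040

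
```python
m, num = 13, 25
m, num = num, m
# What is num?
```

Trace:
`m, num = 13, 25` → m = 13; num = 25
`m, num = num, m` → m = 25; num = 13
So num = 13

Answer: 13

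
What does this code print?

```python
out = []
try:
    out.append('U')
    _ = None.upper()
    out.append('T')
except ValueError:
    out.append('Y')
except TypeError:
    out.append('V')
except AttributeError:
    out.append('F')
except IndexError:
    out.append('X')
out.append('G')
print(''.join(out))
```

Execution trace: 'U' (try body) → 'F' (except AttributeError) → 'G' (after the try/except). Output: UFG

Answer: UFG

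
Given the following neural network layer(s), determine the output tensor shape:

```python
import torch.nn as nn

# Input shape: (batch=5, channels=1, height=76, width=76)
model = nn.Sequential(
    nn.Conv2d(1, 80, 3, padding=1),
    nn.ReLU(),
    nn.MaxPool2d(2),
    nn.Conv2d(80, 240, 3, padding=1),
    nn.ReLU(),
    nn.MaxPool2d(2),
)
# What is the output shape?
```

Input: (5, 1, 76, 76) -> after first Conv2d: (5, 80, 76, 76) -> after first MaxPool2d: (5, 80, 38, 38) -> after second Conv2d: (5, 240, 38, 38) -> Output: (5, 240, 19, 19)

Answer: (5, 240, 19, 19)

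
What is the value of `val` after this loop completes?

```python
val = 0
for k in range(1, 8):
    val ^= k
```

XOR of 1 to 7
`val` takes the values: 0 → 1 → 3 → 0 → 4 → 1 → 7 → 0

Answer: 0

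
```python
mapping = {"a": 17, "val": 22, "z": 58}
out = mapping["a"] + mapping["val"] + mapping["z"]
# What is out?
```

Trace:
`mapping = {"a": 17, "val": 22, "z": 58}` → mapping = {'a': 17, 'val': 22, 'z': 58}
`out = mapping["a"] + mapping["val"] + mapping["z"]` → out = 97
So out = 97

Answer: 97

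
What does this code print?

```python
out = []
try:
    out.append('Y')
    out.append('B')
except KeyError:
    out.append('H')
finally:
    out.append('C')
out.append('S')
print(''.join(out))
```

Execution trace: 'Y' (try body) → 'B' (try body, no exception) → 'C' (finally) → 'S' (after the try/except). Output: YBCS

Answer: YBCS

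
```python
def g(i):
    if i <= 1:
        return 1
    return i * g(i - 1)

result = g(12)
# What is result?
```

g(12) = 12 * 11 * 10 * 9 * 8 * 7 * 6 * 5 * 4 * 3 * 2 * 1 = 479001600

Answer: 479001600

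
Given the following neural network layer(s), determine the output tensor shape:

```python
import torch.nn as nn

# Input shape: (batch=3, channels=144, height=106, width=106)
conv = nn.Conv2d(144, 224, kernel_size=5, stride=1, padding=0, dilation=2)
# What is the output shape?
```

Input: (3, 144, 106, 106) -> Output: (3, 224, 98, 98)

Answer: (3, 224, 98, 98)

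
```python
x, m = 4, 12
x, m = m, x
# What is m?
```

Trace:
`x, m = 4, 12` → x = 4; m = 12
`x, m = m, x` → x = 12; m = 4
So m = 4

Answer: 4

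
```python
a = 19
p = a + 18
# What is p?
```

Trace:
`a = 19` → a = 19
`p = a + 18` → p = 37
So p = 37

Answer: 37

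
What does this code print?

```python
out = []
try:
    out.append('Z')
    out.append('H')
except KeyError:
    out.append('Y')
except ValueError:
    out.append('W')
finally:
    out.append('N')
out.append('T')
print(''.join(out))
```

Execution trace: 'Z' (try body) → 'H' (try body, no exception) → 'N' (finally) → 'T' (after the try/except). Output: ZHNT

Answer: ZHNT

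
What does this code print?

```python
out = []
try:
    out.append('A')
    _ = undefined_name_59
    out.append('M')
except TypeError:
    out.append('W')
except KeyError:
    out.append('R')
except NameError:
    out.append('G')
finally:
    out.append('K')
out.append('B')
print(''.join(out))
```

Execution trace: 'A' (try body) → 'G' (except NameError) → 'K' (finally) → 'B' (after the try/except). Output: AGKB

Answer: AGKB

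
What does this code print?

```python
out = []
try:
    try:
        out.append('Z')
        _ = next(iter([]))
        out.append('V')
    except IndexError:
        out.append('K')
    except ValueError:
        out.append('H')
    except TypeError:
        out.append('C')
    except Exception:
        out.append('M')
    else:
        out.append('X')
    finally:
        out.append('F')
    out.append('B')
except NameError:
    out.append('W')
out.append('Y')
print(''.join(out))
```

Execution trace: 'Z' (inner try body) → 'M' (inner except Exception) → 'F' (inner finally) → 'B' (try body, no exception) → 'Y' (after the try/except). Output: ZMFBY

Answer: ZMFBY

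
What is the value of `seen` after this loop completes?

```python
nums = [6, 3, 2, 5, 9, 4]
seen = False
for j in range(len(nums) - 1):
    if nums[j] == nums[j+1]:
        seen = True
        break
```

Check consecutive duplicates in [6, 3, 2, 5, 9, 4]
`seen` takes the values: False

Answer: False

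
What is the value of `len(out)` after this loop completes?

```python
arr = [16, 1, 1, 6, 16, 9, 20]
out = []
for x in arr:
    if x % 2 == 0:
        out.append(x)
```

Count even numbers in [16, 1, 1, 6, 16, 9, 20]
`out` takes the values: [] → [16] → [16, 6] → [16, 6, 16] → [16, 6, 16, 20]
So `len(out)` = 4

Answer: 4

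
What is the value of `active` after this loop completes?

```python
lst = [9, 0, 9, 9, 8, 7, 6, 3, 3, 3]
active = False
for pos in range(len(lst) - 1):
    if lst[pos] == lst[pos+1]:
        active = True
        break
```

Check consecutive duplicates in [9, 0, 9, 9, 8, 7, 6, 3, 3, 3]
`active` takes the values: False → True

Answer: True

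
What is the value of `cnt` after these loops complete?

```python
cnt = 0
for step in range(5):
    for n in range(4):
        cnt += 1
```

5 * 4 = 20
`cnt` takes the values: 0 → 1 → 2 → 3 → 4 → 5 → 6 → 7 → 8 → 9 → 10 → 11 → 12 → 13 → 14 → 15 → 16 → 17 → 18 → 19 → 20

Answer: 20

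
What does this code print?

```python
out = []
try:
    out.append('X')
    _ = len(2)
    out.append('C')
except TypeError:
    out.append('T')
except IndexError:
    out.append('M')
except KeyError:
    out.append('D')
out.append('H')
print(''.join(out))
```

Execution trace: 'X' (try body) → 'T' (except TypeError) → 'H' (after the try/except). Output: XTH

Answer: XTH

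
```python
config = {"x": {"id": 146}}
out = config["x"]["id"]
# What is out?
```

Trace:
`config = {"x": {"id": 146}}` → config = {'x': {'id': 146}}
`out = config["x"]["id"]` → out = 146
So out = 146

Answer: 146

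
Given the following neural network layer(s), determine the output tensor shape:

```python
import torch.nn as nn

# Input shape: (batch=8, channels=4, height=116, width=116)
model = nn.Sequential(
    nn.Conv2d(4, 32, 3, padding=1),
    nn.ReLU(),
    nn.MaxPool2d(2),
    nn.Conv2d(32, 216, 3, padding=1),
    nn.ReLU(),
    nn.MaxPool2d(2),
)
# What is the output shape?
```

Input: (8, 4, 116, 116) -> after first Conv2d: (8, 32, 116, 116) -> after first MaxPool2d: (8, 32, 58, 58) -> after second Conv2d: (8, 216, 58, 58) -> Output: (8, 216, 29, 29)

Answer: (8, 216, 29, 29)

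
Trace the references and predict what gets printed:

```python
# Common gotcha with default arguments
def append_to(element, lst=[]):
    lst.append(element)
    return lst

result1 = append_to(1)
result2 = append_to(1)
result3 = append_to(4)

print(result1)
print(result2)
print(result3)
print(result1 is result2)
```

Key concept: mutable default argument gotcha.
Step by step:
`result1 = append_to(1)` → result1 = [1]
`result2 = append_to(1)` → result1 = [1, 1] (same object as result2); result2 = [1, 1] (same object as result1)
`result3 = append_to(4)` → result1 = [1, 1, 4] (same object as result2, result3); result2 = [1, 1, 4] (same object as result1, result3); result3 = [1, 1, 4] (same object as result1, result2)
`print(result1)` → prints [1, 1, 4]
`print(result2)` → prints [1, 1, 4]
`print(result3)` → prints [1, 1, 4]
`print(result1 is result2)` → prints True

Answer:
[1, 1, 4]
[1, 1, 4]
[1, 1, 4]
True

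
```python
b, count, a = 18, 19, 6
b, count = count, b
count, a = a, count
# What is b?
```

Trace:
`b, count, a = 18, 19, 6` → b = 18; count = 19; a = 6
`b, count = count, b` → b = 19; count = 18
`count, a = a, count` → count = 6; a = 18
So b = 19

Answer: 19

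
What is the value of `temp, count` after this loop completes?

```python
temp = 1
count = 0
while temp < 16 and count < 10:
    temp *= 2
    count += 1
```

Double until >= 16 or 10 iterations
`temp, count` takes the values: (1, 0) → (2, 0) → (2, 1) → (4, 1) → (4, 2) → (8, 2) → (8, 3) → (16, 3) → (16, 4)

Answer: 16, 4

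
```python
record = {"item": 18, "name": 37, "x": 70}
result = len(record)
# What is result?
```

Trace:
`record = {"item": 18, "name": 37, "x": 70}` → record = {'item': 18, 'name': 37, 'x': 70}
`result = len(record)` → result = 3
So result = 3

Answer: 3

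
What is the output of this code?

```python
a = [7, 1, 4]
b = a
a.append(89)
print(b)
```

Key concept: basic list aliasing.
Step by step:
`a = [7, 1, 4]` → a = [7, 1, 4]
`b = a` → b = [7, 1, 4] (same object as a)
`a.append(89)` → a = [7, 1, 4, 89] (same object as b); b = [7, 1, 4, 89] (same object as a)
`print(b)` → prints [7, 1, 4, 89]

Answer: [7, 1, 4, 89]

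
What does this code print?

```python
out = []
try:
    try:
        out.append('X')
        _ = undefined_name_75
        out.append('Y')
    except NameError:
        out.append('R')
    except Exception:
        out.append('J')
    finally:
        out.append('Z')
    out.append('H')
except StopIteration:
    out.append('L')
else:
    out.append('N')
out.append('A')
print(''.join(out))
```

Execution trace: 'X' (inner try body) → 'R' (inner except NameError) → 'Z' (inner finally) → 'H' (try body, no exception) → 'N' (else) → 'A' (after the try/except). Output: XRZHNA

Answer: XRZHNA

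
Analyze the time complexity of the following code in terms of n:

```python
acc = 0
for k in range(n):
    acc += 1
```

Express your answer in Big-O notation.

Each loop level contributes: n. Multiplying the contributions gives O(n).

Answer: O(n)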